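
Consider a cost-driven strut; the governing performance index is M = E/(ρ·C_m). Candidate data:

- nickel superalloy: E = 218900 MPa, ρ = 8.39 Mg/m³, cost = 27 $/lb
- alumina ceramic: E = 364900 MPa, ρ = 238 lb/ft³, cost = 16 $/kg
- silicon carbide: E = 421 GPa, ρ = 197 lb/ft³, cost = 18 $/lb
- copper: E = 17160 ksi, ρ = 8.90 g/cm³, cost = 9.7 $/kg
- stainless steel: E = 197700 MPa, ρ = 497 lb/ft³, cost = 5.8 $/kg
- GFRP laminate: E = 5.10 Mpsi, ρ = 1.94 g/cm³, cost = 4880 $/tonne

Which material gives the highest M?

Normalizing units and computing the index:
  nickel superalloy: E = 218.9 GPa, ρ = 8390 kg/m³, cost = 59.52 $/kg
  alumina ceramic: E = 364.9 GPa, ρ = 3812 kg/m³, cost = 16.00 $/kg
  silicon carbide: E = 421.0 GPa, ρ = 3156 kg/m³, cost = 39.68 $/kg
  copper: E = 118.3 GPa, ρ = 8900 kg/m³, cost = 9.700 $/kg
  stainless steel: E = 197.7 GPa, ρ = 7961 kg/m³, cost = 5.800 $/kg
  GFRP laminate: E = 35.16 GPa, ρ = 1940 kg/m³, cost = 4.880 $/kg
  alumina ceramic: M = 5.98 MN·m per $
  stainless steel: M = 4.28 MN·m per $
  GFRP laminate: M = 3.71 MN·m per $
  silicon carbide: M = 3.36 MN·m per $
  copper: M = 1.37 MN·m per $
  nickel superalloy: M = 0.438 MN·m per $
Alumina ceramic ranks first.

alumina ceramic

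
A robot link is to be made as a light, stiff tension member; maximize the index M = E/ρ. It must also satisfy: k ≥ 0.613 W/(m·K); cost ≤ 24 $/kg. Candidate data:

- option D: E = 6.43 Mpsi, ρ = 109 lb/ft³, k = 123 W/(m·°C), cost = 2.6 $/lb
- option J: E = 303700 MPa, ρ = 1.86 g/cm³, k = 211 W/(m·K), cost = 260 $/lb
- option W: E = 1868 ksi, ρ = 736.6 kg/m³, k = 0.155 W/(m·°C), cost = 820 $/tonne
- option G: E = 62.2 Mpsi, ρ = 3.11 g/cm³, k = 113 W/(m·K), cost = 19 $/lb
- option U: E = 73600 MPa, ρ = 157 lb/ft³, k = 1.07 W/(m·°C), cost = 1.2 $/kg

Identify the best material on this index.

option U

Screen on constraints: k ≥ 0.613 W/(m·K); cost ≤ 24 $/kg. Survivors: option D, option U.
In SI units:
  option D: E = 44.33 GPa, ρ = 1746 kg/m³
  option U: E = 73.60 GPa, ρ = 2515 kg/m³
  option U: M = 29.3 MN·m/kg
  option D: M = 25.4 MN·m/kg
Highest index: option U.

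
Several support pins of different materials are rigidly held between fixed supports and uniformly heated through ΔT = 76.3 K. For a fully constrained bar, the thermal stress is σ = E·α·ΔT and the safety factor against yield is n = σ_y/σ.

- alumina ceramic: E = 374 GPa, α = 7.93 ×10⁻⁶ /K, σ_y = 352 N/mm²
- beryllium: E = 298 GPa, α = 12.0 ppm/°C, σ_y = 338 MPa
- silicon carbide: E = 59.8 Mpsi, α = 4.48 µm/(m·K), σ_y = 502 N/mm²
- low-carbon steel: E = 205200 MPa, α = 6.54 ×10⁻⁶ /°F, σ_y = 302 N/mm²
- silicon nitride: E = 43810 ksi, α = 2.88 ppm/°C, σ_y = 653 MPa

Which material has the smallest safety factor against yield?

beryllium

With everything in SI (GPa, ×10⁻⁶/K, MPa):
  alumina ceramic: E = 374.0, α = 7.93, σ_y = 352.0 → σ = 226 MPa, n = 1.56
  beryllium: E = 298.0, α = 12.0, σ_y = 338.0 → σ = 273 MPa, n = 1.24
  silicon carbide: E = 412.3, α = 4.48, σ_y = 502.0 → σ = 141 MPa, n = 3.56
  low-carbon steel: E = 205.2, α = 11.8, σ_y = 302.0 → σ = 184 MPa, n = 1.64
  silicon nitride: E = 302.1, α = 2.88, σ_y = 653.0 → σ = 66.4 MPa, n = 9.84
Beryllium has the lowest safety factor, n = 1.24.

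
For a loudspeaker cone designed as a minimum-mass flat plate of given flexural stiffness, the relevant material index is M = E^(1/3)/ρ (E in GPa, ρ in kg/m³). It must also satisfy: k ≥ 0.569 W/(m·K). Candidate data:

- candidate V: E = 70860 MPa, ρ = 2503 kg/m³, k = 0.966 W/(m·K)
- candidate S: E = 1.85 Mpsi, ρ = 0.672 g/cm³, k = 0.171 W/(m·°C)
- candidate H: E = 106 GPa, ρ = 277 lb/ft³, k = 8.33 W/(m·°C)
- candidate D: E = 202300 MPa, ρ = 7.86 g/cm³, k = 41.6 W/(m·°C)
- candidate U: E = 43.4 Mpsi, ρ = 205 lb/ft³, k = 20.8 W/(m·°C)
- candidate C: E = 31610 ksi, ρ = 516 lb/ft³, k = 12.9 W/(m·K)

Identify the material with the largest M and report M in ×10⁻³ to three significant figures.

Screen on constraints: k ≥ 0.569 W/(m·K). Survivors: candidate V, candidate H, candidate D, candidate U, candidate C.
Convert each candidate to consistent units, then evaluate M:
  candidate V: E = 70.86 GPa, ρ = 2503 kg/m³
  candidate H: E = 106.0 GPa, ρ = 4437 kg/m³
  candidate D: E = 202.3 GPa, ρ = 7860 kg/m³
  candidate U: E = 299.2 GPa, ρ = 3284 kg/m³
  candidate C: E = 217.9 GPa, ρ = 8266 kg/m³
  candidate U: M = 2.04×10⁻³
  candidate V: M = 1.65×10⁻³
  candidate H: M = 1.07×10⁻³
  candidate D: M = 0.747×10⁻³
  candidate C: M = 0.728×10⁻³
Candidate U ranks first.

candidate U, M = 2.04×10⁻³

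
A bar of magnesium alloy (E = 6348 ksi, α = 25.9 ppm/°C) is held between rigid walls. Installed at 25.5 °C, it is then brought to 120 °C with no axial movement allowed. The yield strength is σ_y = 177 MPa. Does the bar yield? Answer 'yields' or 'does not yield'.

does not yield

E = 6348 ksi = 43.77 GPa.
ΔT = 94.50 K. Constrained thermal stress σ = E·α·ΔT = 43.77×10³ MPa × 25.9×10⁻⁶ × 94.50 = 107 MPa (compressive).
Compare to σ_y = 177 MPa: σ < σ_y, so it does not yield.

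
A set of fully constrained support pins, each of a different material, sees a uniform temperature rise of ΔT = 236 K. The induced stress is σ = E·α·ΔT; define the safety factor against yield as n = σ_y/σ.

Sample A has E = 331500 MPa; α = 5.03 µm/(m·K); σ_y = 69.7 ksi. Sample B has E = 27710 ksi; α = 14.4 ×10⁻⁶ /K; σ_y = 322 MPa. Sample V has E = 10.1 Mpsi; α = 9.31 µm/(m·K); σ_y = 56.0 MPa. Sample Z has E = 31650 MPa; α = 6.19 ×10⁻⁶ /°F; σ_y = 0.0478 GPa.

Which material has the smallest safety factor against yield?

With everything in SI (GPa, ×10⁻⁶/K, MPa):
  sample A: E = 331.5, α = 5.03, σ_y = 480.6 → σ = 394 MPa, n = 1.22
  sample B: E = 191.1, α = 14.4, σ_y = 322.0 → σ = 649 MPa, n = 0.496
  sample V: E = 69.64, α = 9.31, σ_y = 56.00 → σ = 153 MPa, n = 0.366
  sample Z: E = 31.65, α = 11.1, σ_y = 47.80 → σ = 83.2 MPa, n = 0.574
The minimum is sample V at n = 0.366.

sample V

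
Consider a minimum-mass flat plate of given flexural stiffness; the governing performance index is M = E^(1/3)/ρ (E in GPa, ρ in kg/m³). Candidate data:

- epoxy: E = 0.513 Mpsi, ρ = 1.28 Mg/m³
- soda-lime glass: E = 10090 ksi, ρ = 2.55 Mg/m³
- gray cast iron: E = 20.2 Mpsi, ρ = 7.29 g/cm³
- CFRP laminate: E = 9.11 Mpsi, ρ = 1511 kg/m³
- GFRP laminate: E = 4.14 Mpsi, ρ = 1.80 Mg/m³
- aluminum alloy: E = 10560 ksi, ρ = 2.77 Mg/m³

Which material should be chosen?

CFRP laminate

In SI units:
  epoxy: E = 3.537 GPa, ρ = 1280 kg/m³
  soda-lime glass: E = 69.57 GPa, ρ = 2550 kg/m³
  gray cast iron: E = 139.3 GPa, ρ = 7290 kg/m³
  CFRP laminate: E = 62.81 GPa, ρ = 1511 kg/m³
  GFRP laminate: E = 28.54 GPa, ρ = 1800 kg/m³
  aluminum alloy: E = 72.81 GPa, ρ = 2770 kg/m³
  CFRP laminate: M = 2.63×10⁻³
  GFRP laminate: M = 1.70×10⁻³
  soda-lime glass: M = 1.61×10⁻³
  aluminum alloy: M = 1.51×10⁻³
  epoxy: M = 1.19×10⁻³
  gray cast iron: M = 0.711×10⁻³
CFRP laminate ranks first.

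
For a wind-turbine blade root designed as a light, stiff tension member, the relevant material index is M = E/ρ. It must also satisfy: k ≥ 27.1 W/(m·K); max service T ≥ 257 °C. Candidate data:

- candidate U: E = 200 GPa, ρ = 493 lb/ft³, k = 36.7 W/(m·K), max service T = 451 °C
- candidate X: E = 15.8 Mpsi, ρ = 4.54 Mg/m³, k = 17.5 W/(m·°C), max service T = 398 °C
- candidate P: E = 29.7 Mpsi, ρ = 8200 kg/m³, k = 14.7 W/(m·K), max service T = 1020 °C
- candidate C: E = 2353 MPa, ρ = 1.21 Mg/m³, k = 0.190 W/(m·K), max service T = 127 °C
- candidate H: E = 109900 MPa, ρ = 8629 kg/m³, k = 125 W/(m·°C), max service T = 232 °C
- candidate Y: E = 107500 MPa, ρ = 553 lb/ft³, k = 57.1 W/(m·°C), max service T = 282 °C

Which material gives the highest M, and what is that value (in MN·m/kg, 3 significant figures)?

candidate U, M = 25.3 MN·m/kg

Screen on constraints: k ≥ 27.1 W/(m·K); max service T ≥ 257 °C. Survivors: candidate U, candidate Y.
Putting every candidate on a common basis:
  candidate U: E = 200.0 GPa, ρ = 7897 kg/m³
  candidate Y: E = 107.5 GPa, ρ = 8858 kg/m³
  candidate U: M = 25.3 MN·m/kg
  candidate Y: M = 12.1 MN·m/kg
Candidate U has the largest M.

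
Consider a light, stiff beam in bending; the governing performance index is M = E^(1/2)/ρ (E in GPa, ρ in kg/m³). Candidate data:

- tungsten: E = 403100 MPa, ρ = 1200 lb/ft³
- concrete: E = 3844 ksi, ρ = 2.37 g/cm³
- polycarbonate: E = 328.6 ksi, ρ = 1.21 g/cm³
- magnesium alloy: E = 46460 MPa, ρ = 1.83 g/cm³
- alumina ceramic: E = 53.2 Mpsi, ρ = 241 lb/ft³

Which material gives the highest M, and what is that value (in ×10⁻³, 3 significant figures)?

In SI units:
  tungsten: E = 403.1 GPa, ρ = 19220 kg/m³
  concrete: E = 26.50 GPa, ρ = 2370 kg/m³
  polycarbonate: E = 2.266 GPa, ρ = 1210 kg/m³
  magnesium alloy: E = 46.46 GPa, ρ = 1830 kg/m³
  alumina ceramic: E = 366.8 GPa, ρ = 3860 kg/m³
  alumina ceramic: M = 4.96×10⁻³
  magnesium alloy: M = 3.72×10⁻³
  concrete: M = 2.17×10⁻³
  polycarbonate: M = 1.24×10⁻³
  tungsten: M = 1.04×10⁻³
Highest index: alumina ceramic.

alumina ceramic, M = 4.96×10⁻³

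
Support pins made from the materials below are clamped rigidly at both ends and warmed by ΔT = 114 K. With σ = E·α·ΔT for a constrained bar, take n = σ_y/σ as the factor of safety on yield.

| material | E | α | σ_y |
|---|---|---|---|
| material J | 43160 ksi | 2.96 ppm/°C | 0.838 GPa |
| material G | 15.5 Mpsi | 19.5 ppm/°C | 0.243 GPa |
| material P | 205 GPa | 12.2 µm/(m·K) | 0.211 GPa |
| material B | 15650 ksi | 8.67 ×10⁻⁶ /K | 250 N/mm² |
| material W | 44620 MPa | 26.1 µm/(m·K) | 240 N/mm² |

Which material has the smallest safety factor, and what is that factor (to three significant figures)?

With everything in SI (GPa, ×10⁻⁶/K, MPa):
  material J: E = 297.6, α = 2.96, σ_y = 838.0 → σ = 100 MPa, n = 8.35
  material G: E = 106.9, α = 19.5, σ_y = 243.0 → σ = 238 MPa, n = 1.02
  material P: E = 205.0, α = 12.2, σ_y = 211.0 → σ = 285 MPa, n = 0.740
  material B: E = 107.9, α = 8.67, σ_y = 250.0 → σ = 107 MPa, n = 2.34
  material W: E = 44.62, α = 26.1, σ_y = 240.0 → σ = 133 MPa, n = 1.81
Smallest n: material P with n = 0.740.

material P, n = 0.740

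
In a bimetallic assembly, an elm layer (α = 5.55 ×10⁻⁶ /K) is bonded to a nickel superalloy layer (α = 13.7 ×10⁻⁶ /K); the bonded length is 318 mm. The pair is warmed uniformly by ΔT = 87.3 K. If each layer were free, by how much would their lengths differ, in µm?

226 µm

Δα = |5.55 − 13.7|×10⁻⁶/K = 8.15×10⁻⁶/K.
ΔL_mismatch = Δα·L·ΔT = 8.15×10⁻⁶ × 318.0 mm × 87.3 K = 226 µm.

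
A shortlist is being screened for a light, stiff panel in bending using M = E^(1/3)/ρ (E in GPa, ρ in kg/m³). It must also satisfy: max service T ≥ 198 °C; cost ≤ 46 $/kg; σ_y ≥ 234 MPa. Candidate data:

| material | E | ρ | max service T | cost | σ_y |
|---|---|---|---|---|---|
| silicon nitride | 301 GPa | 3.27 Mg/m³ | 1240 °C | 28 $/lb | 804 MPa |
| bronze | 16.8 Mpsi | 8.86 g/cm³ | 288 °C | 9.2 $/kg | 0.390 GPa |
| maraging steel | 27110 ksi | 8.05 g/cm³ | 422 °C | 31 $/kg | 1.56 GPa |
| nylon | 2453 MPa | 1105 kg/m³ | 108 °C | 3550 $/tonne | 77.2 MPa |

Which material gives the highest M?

maraging steel

Screen on constraints: max service T ≥ 198 °C; cost ≤ 46 $/kg; σ_y ≥ 234 MPa. Survivors: bronze, maraging steel.
Normalizing units and computing the index:
  bronze: E = 115.8 GPa, ρ = 8860 kg/m³
  maraging steel: E = 186.9 GPa, ρ = 8050 kg/m³
  maraging steel: M = 0.710×10⁻³
  bronze: M = 0.550×10⁻³
Maraging steel has the largest M.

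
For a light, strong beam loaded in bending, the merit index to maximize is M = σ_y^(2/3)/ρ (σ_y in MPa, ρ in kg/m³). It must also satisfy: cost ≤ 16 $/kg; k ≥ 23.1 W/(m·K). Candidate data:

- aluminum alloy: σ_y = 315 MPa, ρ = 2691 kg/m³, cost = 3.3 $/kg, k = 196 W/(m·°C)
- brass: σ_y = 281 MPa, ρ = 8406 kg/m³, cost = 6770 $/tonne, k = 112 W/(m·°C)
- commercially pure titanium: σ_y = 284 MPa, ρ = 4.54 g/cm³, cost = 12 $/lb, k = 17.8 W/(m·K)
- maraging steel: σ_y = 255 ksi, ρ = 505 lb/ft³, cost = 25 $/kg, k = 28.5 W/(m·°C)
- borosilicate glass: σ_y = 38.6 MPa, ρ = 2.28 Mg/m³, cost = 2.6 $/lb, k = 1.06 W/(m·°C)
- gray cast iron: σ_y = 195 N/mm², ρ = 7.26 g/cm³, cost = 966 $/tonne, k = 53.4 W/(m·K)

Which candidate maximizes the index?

aluminum alloy

Screen on constraints: cost ≤ 16 $/kg; k ≥ 23.1 W/(m·K). Survivors: aluminum alloy, brass, gray cast iron.
Putting every candidate on a common basis:
  aluminum alloy: σ_y = 315.0 MPa, ρ = 2691 kg/m³
  brass: σ_y = 281.0 MPa, ρ = 8406 kg/m³
  gray cast iron: σ_y = 195.0 MPa, ρ = 7260 kg/m³
  aluminum alloy: M = 17.2×10⁻³
  brass: M = 5.10×10⁻³
  gray cast iron: M = 4.63×10⁻³
Aluminum alloy has the largest M.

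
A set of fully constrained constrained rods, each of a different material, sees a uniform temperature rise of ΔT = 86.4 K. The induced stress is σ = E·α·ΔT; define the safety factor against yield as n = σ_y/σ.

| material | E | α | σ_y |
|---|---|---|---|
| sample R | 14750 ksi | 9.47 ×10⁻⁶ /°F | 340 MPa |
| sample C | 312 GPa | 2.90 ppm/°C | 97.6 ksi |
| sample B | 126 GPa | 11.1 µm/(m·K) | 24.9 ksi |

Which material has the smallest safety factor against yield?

Per material, after unit conversion:
  sample R: E = 101.7, α = 17.0, σ_y = 340.0 → σ = 150 MPa, n = 2.27
  sample C: E = 312.0, α = 2.90, σ_y = 672.9 → σ = 78.2 MPa, n = 8.61
  sample B: E = 126.0, α = 11.1, σ_y = 171.7 → σ = 121 MPa, n = 1.42
Sample B has the lowest safety factor, n = 1.42.

sample B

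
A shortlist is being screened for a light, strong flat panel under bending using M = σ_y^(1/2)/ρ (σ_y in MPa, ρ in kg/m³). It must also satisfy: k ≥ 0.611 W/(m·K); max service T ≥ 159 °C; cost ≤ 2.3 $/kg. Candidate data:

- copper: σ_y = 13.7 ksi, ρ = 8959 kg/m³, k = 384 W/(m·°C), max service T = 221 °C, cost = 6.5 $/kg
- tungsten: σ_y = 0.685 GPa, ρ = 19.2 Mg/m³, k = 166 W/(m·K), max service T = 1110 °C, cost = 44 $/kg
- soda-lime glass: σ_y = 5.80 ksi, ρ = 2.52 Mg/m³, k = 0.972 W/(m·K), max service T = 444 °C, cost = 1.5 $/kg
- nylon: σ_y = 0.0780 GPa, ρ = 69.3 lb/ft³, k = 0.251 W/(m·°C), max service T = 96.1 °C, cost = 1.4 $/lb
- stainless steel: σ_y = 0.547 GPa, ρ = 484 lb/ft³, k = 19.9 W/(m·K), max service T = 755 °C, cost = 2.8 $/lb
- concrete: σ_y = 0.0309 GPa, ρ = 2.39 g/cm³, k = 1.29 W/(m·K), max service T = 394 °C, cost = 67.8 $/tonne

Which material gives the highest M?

Screen on constraints: k ≥ 0.611 W/(m·K); max service T ≥ 159 °C; cost ≤ 2.3 $/kg. Survivors: soda-lime glass, concrete.
In SI units:
  soda-lime glass: σ_y = 39.99 MPa, ρ = 2520 kg/m³
  concrete: σ_y = 30.90 MPa, ρ = 2390 kg/m³
  soda-lime glass: M = 2.51×10⁻³
  concrete: M = 2.33×10⁻³
Highest index: soda-lime glass.

soda-lime glass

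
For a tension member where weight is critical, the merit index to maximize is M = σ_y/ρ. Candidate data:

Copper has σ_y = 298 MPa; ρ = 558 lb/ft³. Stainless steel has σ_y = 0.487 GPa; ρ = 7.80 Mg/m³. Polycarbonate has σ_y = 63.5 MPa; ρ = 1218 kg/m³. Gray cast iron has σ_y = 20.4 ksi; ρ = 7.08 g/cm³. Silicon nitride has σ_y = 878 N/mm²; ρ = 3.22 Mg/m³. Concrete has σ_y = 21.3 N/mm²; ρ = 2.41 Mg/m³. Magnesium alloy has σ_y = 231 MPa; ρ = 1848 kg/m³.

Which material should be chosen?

silicon nitride

Normalizing units and computing the index:
  copper: σ_y = 298.0 MPa, ρ = 8938 kg/m³
  stainless steel: σ_y = 487.0 MPa, ρ = 7800 kg/m³
  polycarbonate: σ_y = 63.50 MPa, ρ = 1218 kg/m³
  gray cast iron: σ_y = 140.7 MPa, ρ = 7080 kg/m³
  silicon nitride: σ_y = 878.0 MPa, ρ = 3220 kg/m³
  concrete: σ_y = 21.30 MPa, ρ = 2410 kg/m³
  magnesium alloy: σ_y = 231.0 MPa, ρ = 1848 kg/m³
  silicon nitride: M = 273 kN·m/kg
  magnesium alloy: M = 125 kN·m/kg
  stainless steel: M = 62.4 kN·m/kg
  polycarbonate: M = 52.1 kN·m/kg
  copper: M = 33.3 kN·m/kg
  gray cast iron: M = 19.9 kN·m/kg
  concrete: M = 8.84 kN·m/kg
Silicon nitride ranks first.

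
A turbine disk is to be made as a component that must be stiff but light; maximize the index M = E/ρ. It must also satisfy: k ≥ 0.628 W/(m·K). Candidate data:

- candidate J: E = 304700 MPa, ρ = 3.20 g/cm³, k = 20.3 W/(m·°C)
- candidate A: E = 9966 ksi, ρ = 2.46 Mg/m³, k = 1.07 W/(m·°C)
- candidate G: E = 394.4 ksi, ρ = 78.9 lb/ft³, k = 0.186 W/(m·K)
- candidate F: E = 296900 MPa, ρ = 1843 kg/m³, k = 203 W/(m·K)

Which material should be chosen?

Screen on constraints: k ≥ 0.628 W/(m·K). Survivors: candidate J, candidate A, candidate F.
Putting every candidate on a common basis:
  candidate J: E = 304.7 GPa, ρ = 3200 kg/m³
  candidate A: E = 68.71 GPa, ρ = 2460 kg/m³
  candidate F: E = 296.9 GPa, ρ = 1843 kg/m³
  candidate F: M = 161 MN·m/kg
  candidate J: M = 95.2 MN·m/kg
  candidate A: M = 27.9 MN·m/kg
Candidate F ranks first.

candidate F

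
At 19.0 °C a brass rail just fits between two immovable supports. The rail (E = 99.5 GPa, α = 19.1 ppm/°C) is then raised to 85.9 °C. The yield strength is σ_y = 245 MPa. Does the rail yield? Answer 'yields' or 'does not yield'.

ΔT = 66.90 K. Constrained thermal stress σ = E·α·ΔT = 99.50×10³ MPa × 19.1×10⁻⁶ × 66.90 = 127 MPa (compressive).
Compare to σ_y = 245 MPa: σ < σ_y, so it does not yield.

does not yield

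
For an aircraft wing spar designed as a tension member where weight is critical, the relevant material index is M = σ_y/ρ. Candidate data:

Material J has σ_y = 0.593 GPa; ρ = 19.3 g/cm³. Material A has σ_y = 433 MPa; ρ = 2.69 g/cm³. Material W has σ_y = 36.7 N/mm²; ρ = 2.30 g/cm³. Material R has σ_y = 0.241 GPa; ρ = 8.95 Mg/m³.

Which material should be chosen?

In SI units:
  material J: σ_y = 593.0 MPa, ρ = 19300 kg/m³
  material A: σ_y = 433.0 MPa, ρ = 2690 kg/m³
  material W: σ_y = 36.70 MPa, ρ = 2300 kg/m³
  material R: σ_y = 241.0 MPa, ρ = 8950 kg/m³
  material A: M = 161 kN·m/kg
  material J: M = 30.7 kN·m/kg
  material R: M = 26.9 kN·m/kg
  material W: M = 16.0 kN·m/kg
Highest index: material A.

material A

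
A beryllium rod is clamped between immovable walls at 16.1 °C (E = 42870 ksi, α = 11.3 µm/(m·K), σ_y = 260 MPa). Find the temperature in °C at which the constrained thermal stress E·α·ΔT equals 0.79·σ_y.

E = 42870 ksi = 295.6 GPa.
E·α·ΔT = 205.4 MPa ⇒ ΔT = 205.4 / (295.6×10³ × 11.3×10⁻⁶) = 61.50 K.
T = 16.1 + 61.50 = 77.60 °C.

77.6 °C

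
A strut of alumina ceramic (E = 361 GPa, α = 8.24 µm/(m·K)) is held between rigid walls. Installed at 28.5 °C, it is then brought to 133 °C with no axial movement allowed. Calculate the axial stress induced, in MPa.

ΔT = 104.5 K. Constrained thermal stress σ = E·α·ΔT = 361.0×10³ MPa × 8.24×10⁻⁶ × 104.5 = 311 MPa (compressive).

311 MPa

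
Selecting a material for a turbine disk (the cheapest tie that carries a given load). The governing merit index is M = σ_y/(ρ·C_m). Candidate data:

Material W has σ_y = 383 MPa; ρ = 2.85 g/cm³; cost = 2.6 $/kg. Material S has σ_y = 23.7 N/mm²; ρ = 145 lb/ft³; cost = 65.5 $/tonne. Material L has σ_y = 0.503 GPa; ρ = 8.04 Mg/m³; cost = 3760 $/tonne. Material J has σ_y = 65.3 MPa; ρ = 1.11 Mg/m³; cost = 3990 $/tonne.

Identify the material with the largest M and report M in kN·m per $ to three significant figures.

material S, M = 156 kN·m per $

Putting every candidate on a common basis:
  material W: σ_y = 383.0 MPa, ρ = 2850 kg/m³, cost = 2.600 $/kg
  material S: σ_y = 23.70 MPa, ρ = 2323 kg/m³, cost = 0.06550 $/kg
  material L: σ_y = 503.0 MPa, ρ = 8040 kg/m³, cost = 3.760 $/kg
  material J: σ_y = 65.30 MPa, ρ = 1110 kg/m³, cost = 3.990 $/kg
  material S: M = 156 kN·m per $
  material W: M = 51.7 kN·m per $
  material L: M = 16.6 kN·m per $
  material J: M = 14.7 kN·m per $
Highest index: material S.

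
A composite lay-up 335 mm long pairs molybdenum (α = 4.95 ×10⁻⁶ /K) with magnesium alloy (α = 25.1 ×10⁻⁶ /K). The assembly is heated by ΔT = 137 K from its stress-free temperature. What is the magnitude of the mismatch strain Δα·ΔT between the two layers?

2.76×10⁻³

Δα = |4.95 − 25.1|×10⁻⁶/K = 20.2×10⁻⁶/K.
Mismatch strain = Δα·ΔT = 20.2×10⁻⁶ × 137.0 = 2.76×10⁻³.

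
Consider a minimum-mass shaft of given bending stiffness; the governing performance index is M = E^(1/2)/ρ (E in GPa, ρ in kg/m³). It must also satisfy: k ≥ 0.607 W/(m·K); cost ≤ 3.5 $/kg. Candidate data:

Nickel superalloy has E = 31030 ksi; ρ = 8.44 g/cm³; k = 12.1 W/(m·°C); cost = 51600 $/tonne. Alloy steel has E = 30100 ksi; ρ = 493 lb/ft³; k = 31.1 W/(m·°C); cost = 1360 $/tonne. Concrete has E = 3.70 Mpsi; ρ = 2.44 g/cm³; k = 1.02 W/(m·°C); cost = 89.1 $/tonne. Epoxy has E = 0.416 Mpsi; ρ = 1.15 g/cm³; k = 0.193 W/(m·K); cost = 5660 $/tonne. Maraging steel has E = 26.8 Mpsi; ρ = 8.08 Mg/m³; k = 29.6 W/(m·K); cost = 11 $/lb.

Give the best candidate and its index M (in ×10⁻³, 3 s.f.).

concrete, M = 2.07×10⁻³

Screen on constraints: k ≥ 0.607 W/(m·K); cost ≤ 3.5 $/kg. Survivors: alloy steel, concrete.
Putting every candidate on a common basis:
  alloy steel: E = 207.5 GPa, ρ = 7897 kg/m³
  concrete: E = 25.51 GPa, ρ = 2440 kg/m³
  concrete: M = 2.07×10⁻³
  alloy steel: M = 1.82×10⁻³
The maximum is for concrete.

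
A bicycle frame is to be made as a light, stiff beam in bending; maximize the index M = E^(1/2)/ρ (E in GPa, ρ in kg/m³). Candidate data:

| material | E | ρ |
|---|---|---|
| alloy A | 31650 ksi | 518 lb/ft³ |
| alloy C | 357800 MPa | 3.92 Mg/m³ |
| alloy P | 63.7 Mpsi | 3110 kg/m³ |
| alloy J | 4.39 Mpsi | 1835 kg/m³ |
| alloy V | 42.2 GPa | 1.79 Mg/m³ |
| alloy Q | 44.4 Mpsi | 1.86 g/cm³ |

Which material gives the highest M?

After converting to SI:
  alloy A: E = 218.2 GPa, ρ = 8298 kg/m³
  alloy C: E = 357.8 GPa, ρ = 3920 kg/m³
  alloy P: E = 439.2 GPa, ρ = 3110 kg/m³
  alloy J: E = 30.27 GPa, ρ = 1835 kg/m³
  alloy V: E = 42.20 GPa, ρ = 1790 kg/m³
  alloy Q: E = 306.1 GPa, ρ = 1860 kg/m³
  alloy Q: M = 9.41×10⁻³
  alloy P: M = 6.74×10⁻³
  alloy C: M = 4.83×10⁻³
  alloy V: M = 3.63×10⁻³
  alloy J: M = 3.00×10⁻³
  alloy A: M = 1.78×10⁻³
Alloy Q ranks first.

alloy Q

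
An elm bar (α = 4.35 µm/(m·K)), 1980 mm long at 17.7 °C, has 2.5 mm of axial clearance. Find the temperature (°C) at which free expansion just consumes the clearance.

α·L₀·ΔT = 2.5 mm ⇒ ΔT = 2.5 / (4.35×10⁻⁶ × 1980.0) = 290.3 K.
T = 17.7 + 290.3 = 308.0 °C.

308 °C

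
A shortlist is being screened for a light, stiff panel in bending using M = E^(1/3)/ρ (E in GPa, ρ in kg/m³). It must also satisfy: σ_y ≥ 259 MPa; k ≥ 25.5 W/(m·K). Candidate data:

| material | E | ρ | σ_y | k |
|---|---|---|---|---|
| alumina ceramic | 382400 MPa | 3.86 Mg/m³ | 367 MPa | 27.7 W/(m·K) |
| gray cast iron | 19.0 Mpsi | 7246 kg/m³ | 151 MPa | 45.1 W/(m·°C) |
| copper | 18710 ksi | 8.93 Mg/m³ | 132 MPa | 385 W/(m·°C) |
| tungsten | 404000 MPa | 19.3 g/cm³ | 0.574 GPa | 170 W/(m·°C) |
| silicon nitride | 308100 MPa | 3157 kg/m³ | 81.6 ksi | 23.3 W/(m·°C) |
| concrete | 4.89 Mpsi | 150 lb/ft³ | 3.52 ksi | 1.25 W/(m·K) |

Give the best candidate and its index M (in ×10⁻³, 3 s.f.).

Screen on constraints: σ_y ≥ 259 MPa; k ≥ 25.5 W/(m·K). Survivors: alumina ceramic, tungsten.
Convert each candidate to consistent units, then evaluate M:
  alumina ceramic: E = 382.4 GPa, ρ = 3860 kg/m³
  tungsten: E = 404.0 GPa, ρ = 19300 kg/m³
  alumina ceramic: M = 1.88×10⁻³
  tungsten: M = 0.383×10⁻³
The maximum is for alumina ceramic.

alumina ceramic, M = 1.88×10⁻³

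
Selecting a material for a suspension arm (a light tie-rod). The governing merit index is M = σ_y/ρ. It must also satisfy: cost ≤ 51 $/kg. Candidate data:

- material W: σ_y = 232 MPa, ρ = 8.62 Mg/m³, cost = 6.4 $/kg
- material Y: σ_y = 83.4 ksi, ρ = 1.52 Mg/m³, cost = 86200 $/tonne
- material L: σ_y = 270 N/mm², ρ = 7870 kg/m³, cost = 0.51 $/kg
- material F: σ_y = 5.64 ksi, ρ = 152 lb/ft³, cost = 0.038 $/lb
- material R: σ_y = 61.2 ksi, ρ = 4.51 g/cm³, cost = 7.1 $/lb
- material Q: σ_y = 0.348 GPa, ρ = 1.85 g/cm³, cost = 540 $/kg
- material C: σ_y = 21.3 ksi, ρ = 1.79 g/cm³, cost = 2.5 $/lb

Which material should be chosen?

material R

Screen on constraints: cost ≤ 51 $/kg. Survivors: material W, material L, material F, material R, material C.
Convert each candidate to consistent units, then evaluate M:
  material W: σ_y = 232.0 MPa, ρ = 8620 kg/m³
  material L: σ_y = 270.0 MPa, ρ = 7870 kg/m³
  material F: σ_y = 38.89 MPa, ρ = 2435 kg/m³
  material R: σ_y = 422.0 MPa, ρ = 4510 kg/m³
  material C: σ_y = 146.9 MPa, ρ = 1790 kg/m³
  material R: M = 93.6 kN·m/kg
  material C: M = 82.0 kN·m/kg
  material L: M = 34.3 kN·m/kg
  material W: M = 26.9 kN·m/kg
  material F: M = 16.0 kN·m/kg
Material R ranks first.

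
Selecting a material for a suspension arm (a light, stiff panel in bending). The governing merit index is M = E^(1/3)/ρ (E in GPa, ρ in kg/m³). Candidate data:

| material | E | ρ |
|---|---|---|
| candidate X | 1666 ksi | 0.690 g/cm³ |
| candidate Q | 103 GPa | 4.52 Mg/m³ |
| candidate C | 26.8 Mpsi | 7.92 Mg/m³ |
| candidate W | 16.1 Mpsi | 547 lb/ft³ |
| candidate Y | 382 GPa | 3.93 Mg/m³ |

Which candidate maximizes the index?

candidate X

Normalizing units and computing the index:
  candidate X: E = 11.49 GPa, ρ = 690.0 kg/m³
  candidate Q: E = 103.0 GPa, ρ = 4520 kg/m³
  candidate C: E = 184.8 GPa, ρ = 7920 kg/m³
  candidate W: E = 111.0 GPa, ρ = 8762 kg/m³
  candidate Y: E = 382.0 GPa, ρ = 3930 kg/m³
  candidate X: M = 3.27×10⁻³
  candidate Y: M = 1.85×10⁻³
  candidate Q: M = 1.04×10⁻³
  candidate C: M = 0.719×10⁻³
  candidate W: M = 0.548×10⁻³
Candidate X ranks first.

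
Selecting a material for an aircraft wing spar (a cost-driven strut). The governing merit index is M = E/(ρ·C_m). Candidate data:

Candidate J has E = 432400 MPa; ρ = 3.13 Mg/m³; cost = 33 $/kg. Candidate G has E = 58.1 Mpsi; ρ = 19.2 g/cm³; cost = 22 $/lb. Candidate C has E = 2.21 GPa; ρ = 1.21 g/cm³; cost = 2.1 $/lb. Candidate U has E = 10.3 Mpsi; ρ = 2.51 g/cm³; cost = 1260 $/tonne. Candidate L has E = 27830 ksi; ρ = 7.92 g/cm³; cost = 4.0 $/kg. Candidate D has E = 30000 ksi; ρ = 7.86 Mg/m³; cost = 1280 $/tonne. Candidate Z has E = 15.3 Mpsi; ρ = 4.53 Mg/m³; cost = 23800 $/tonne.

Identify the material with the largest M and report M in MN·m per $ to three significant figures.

candidate U, M = 22.5 MN·m per $

In SI units:
  candidate J: E = 432.4 GPa, ρ = 3130 kg/m³, cost = 33.00 $/kg
  candidate G: E = 400.6 GPa, ρ = 19200 kg/m³, cost = 48.50 $/kg
  candidate C: E = 2.210 GPa, ρ = 1210 kg/m³, cost = 4.630 $/kg
  candidate U: E = 71.02 GPa, ρ = 2510 kg/m³, cost = 1.260 $/kg
  candidate L: E = 191.9 GPa, ρ = 7920 kg/m³, cost = 4.000 $/kg
  candidate D: E = 206.8 GPa, ρ = 7860 kg/m³, cost = 1.280 $/kg
  candidate Z: E = 105.5 GPa, ρ = 4530 kg/m³, cost = 23.80 $/kg
  candidate U: M = 22.5 MN·m per $
  candidate D: M = 20.6 MN·m per $
  candidate L: M = 6.06 MN·m per $
  candidate J: M = 4.19 MN·m per $
  candidate Z: M = 0.978 MN·m per $
  candidate G: M = 0.430 MN·m per $
  candidate C: M = 0.395 MN·m per $
The maximum is for candidate U.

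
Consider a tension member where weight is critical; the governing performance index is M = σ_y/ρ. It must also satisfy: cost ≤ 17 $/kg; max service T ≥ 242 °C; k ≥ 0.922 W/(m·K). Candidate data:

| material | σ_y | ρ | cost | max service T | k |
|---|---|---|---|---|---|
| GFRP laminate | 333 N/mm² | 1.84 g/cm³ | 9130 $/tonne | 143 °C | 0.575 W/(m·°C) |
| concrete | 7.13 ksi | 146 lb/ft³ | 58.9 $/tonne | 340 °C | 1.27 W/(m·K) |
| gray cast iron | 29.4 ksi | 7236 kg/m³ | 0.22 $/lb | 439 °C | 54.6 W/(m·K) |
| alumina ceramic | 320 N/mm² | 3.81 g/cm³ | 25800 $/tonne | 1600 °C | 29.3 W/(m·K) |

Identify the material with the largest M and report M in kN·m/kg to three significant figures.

gray cast iron, M = 28.0 kN·m/kg

Screen on constraints: cost ≤ 17 $/kg; max service T ≥ 242 °C; k ≥ 0.922 W/(m·K). Survivors: concrete, gray cast iron.
Putting every candidate on a common basis:
  concrete: σ_y = 49.16 MPa, ρ = 2339 kg/m³
  gray cast iron: σ_y = 202.7 MPa, ρ = 7236 kg/m³
  gray cast iron: M = 28.0 kN·m/kg
  concrete: M = 21.0 kN·m/kg
Gray cast iron ranks first.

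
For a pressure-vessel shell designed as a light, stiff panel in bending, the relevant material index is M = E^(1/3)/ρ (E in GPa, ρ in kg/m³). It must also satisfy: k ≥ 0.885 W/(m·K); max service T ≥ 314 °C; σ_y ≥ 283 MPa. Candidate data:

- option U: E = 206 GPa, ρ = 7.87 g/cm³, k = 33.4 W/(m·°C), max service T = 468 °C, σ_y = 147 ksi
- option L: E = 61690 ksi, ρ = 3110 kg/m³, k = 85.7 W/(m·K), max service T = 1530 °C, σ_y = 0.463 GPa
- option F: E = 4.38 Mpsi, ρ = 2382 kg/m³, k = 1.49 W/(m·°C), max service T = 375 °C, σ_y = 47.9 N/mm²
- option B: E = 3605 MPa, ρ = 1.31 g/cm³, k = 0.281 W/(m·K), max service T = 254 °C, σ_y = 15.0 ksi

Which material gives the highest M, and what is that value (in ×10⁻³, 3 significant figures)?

Screen on constraints: k ≥ 0.885 W/(m·K); max service T ≥ 314 °C; σ_y ≥ 283 MPa. Survivors: option U, option L.
Normalizing units and computing the index:
  option U: E = 206.0 GPa, ρ = 7870 kg/m³
  option L: E = 425.3 GPa, ρ = 3110 kg/m³
  option L: M = 2.42×10⁻³
  option U: M = 0.750×10⁻³
Highest index: option L.

option L, M = 2.42×10⁻³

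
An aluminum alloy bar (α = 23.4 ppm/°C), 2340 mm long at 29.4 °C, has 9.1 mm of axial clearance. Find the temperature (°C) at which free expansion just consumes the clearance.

α·L₀·ΔT = 9.1 mm ⇒ ΔT = 9.1 / (23.4×10⁻⁶ × 2340.0) = 166.2 K.
T = 29.4 + 166.2 = 195.6 °C.

196 °C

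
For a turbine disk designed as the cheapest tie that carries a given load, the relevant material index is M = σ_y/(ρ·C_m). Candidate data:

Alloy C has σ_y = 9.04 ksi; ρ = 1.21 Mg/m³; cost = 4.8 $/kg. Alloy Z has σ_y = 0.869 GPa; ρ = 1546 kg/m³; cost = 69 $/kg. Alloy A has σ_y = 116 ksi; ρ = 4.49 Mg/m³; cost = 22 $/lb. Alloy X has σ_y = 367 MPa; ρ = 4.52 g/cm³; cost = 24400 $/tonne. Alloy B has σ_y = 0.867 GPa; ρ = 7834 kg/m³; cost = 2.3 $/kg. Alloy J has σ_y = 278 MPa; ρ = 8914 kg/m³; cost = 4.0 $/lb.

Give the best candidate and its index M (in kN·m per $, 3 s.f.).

After converting to SI:
  alloy C: σ_y = 62.33 MPa, ρ = 1210 kg/m³, cost = 4.800 $/kg
  alloy Z: σ_y = 869.0 MPa, ρ = 1546 kg/m³, cost = 69.00 $/kg
  alloy A: σ_y = 799.8 MPa, ρ = 4490 kg/m³, cost = 48.50 $/kg
  alloy X: σ_y = 367.0 MPa, ρ = 4520 kg/m³, cost = 24.40 $/kg
  alloy B: σ_y = 867.0 MPa, ρ = 7834 kg/m³, cost = 2.300 $/kg
  alloy J: σ_y = 278.0 MPa, ρ = 8914 kg/m³, cost = 8.818 $/kg
  alloy B: M = 48.1 kN·m per $
  alloy C: M = 10.7 kN·m per $
  alloy Z: M = 8.15 kN·m per $
  alloy A: M = 3.67 kN·m per $
  alloy J: M = 3.54 kN·m per $
  alloy X: M = 3.33 kN·m per $
The maximum is for alloy B.

alloy B, M = 48.1 kN·m per $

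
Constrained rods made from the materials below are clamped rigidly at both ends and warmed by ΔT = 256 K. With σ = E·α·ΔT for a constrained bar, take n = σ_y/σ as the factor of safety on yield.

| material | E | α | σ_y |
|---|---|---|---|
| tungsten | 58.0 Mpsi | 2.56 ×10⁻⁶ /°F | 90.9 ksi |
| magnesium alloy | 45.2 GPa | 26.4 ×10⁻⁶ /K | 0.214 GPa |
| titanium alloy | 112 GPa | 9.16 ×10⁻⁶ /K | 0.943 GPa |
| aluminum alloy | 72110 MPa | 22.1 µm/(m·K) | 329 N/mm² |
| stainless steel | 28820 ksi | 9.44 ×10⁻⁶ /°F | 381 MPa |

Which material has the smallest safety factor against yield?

stainless steel

Converting E to GPa, α to ×10⁻⁶/K, σ_y to MPa, then σ and n for each:
  tungsten: E = 399.9, α = 4.61, σ_y = 626.7 → σ = 472 MPa, n = 1.33
  magnesium alloy: E = 45.20, α = 26.4, σ_y = 214.0 → σ = 305 MPa, n = 0.701
  titanium alloy: E = 112.0, α = 9.16, σ_y = 943.0 → σ = 263 MPa, n = 3.59
  aluminum alloy: E = 72.11, α = 22.1, σ_y = 329.0 → σ = 408 MPa, n = 0.806
  stainless steel: E = 198.7, α = 17.0, σ_y = 381.0 → σ = 864 MPa, n = 0.441
The minimum is stainless steel at n = 0.441.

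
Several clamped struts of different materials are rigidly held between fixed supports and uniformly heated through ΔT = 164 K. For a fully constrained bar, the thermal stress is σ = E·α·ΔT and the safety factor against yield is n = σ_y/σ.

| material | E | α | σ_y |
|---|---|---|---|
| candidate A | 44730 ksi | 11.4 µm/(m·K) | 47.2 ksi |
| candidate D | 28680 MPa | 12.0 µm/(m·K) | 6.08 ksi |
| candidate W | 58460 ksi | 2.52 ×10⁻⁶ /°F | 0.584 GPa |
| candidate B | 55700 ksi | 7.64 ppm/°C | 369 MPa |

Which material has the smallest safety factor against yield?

In consistent units (E in GPa, α in ×10⁻⁶/K, σ_y in MPa):
  candidate A: E = 308.4, α = 11.4, σ_y = 325.4 → σ = 577 MPa, n = 0.564
  candidate D: E = 28.68, α = 12.0, σ_y = 41.92 → σ = 56.4 MPa, n = 0.743
  candidate W: E = 403.1, α = 4.54, σ_y = 584.0 → σ = 300 MPa, n = 1.95
  candidate B: E = 384.0, α = 7.64, σ_y = 369.0 → σ = 481 MPa, n = 0.767
Smallest n: candidate A with n = 0.564.

candidate A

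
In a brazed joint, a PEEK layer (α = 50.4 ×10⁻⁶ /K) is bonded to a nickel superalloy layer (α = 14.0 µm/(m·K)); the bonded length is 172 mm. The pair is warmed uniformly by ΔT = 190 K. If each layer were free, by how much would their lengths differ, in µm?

Δα = |50.4 − 14.0|×10⁻⁶/K = 36.4×10⁻⁶/K.
ΔL_mismatch = Δα·L·ΔT = 36.4×10⁻⁶ × 172.0 mm × 190.0 K = 1190 µm.

1190 µm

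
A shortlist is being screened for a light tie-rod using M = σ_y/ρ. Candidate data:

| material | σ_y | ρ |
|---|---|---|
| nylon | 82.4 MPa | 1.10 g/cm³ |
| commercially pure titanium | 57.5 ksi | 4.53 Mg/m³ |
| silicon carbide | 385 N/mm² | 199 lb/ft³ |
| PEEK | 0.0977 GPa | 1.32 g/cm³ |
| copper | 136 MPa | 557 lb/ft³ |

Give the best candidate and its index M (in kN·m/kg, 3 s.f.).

Convert each candidate to consistent units, then evaluate M:
  nylon: σ_y = 82.40 MPa, ρ = 1100 kg/m³
  commercially pure titanium: σ_y = 396.4 MPa, ρ = 4530 kg/m³
  silicon carbide: σ_y = 385.0 MPa, ρ = 3188 kg/m³
  PEEK: σ_y = 97.70 MPa, ρ = 1320 kg/m³
  copper: σ_y = 136.0 MPa, ρ = 8922 kg/m³
  silicon carbide: M = 121 kN·m/kg
  commercially pure titanium: M = 87.5 kN·m/kg
  nylon: M = 74.9 kN·m/kg
  PEEK: M = 74.0 kN·m/kg
  copper: M = 15.2 kN·m/kg
Silicon carbide ranks first.

silicon carbide, M = 121 kN·m/kg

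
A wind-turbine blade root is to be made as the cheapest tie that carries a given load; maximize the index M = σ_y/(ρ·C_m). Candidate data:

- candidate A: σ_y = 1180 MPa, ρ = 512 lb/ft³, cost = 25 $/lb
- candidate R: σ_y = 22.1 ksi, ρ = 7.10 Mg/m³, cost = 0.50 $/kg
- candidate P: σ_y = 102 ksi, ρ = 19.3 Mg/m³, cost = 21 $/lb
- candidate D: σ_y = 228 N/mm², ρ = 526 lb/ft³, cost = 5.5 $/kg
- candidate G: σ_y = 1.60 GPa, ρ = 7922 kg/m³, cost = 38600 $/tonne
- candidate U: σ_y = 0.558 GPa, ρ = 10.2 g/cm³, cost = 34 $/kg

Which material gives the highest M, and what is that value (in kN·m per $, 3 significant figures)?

candidate R, M = 42.9 kN·m per $

Convert each candidate to consistent units, then evaluate M:
  candidate A: σ_y = 1180 MPa, ρ = 8201 kg/m³, cost = 55.11 $/kg
  candidate R: σ_y = 152.4 MPa, ρ = 7100 kg/m³, cost = 0.5000 $/kg
  candidate P: σ_y = 703.3 MPa, ρ = 19300 kg/m³, cost = 46.30 $/kg
  candidate D: σ_y = 228.0 MPa, ρ = 8426 kg/m³, cost = 5.500 $/kg
  candidate G: σ_y = 1600 MPa, ρ = 7922 kg/m³, cost = 38.60 $/kg
  candidate U: σ_y = 558.0 MPa, ρ = 10200 kg/m³, cost = 34.00 $/kg
  candidate R: M = 42.9 kN·m per $
  candidate G: M = 5.23 kN·m per $
  candidate D: M = 4.92 kN·m per $
  candidate A: M = 2.61 kN·m per $
  candidate U: M = 1.61 kN·m per $
  candidate P: M = 0.787 kN·m per $
Candidate R has the largest M.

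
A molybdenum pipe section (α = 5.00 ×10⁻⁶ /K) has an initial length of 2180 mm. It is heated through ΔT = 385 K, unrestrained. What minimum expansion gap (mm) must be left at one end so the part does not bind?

4.20 mm

ΔL = α·L₀·ΔT = 5.00×10⁻⁶ × 2180 mm × 385.0 K = 4.20 mm.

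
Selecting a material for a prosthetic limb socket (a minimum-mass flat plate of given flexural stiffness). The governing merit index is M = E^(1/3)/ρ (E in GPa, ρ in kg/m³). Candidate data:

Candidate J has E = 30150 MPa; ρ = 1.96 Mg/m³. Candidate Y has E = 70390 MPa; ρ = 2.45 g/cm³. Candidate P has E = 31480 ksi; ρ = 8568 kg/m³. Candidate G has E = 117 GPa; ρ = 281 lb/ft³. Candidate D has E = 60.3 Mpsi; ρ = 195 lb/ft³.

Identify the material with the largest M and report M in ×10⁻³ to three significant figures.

In SI units:
  candidate J: E = 30.15 GPa, ρ = 1960 kg/m³
  candidate Y: E = 70.39 GPa, ρ = 2450 kg/m³
  candidate P: E = 217.0 GPa, ρ = 8568 kg/m³
  candidate G: E = 117.0 GPa, ρ = 4501 kg/m³
  candidate D: E = 415.8 GPa, ρ = 3124 kg/m³
  candidate D: M = 2.39×10⁻³
  candidate Y: M = 1.69×10⁻³
  candidate J: M = 1.59×10⁻³
  candidate G: M = 1.09×10⁻³
  candidate P: M = 0.701×10⁻³
Highest index: candidate D.

candidate D, M = 2.39×10⁻³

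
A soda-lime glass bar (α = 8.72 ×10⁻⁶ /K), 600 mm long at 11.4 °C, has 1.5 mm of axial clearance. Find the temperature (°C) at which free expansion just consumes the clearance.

298 °C

α·L₀·ΔT = 1.5 mm ⇒ ΔT = 1.5 / (8.72×10⁻⁶ × 600.0) = 286.7 K.
T = 11.4 + 286.7 = 298.1 °C.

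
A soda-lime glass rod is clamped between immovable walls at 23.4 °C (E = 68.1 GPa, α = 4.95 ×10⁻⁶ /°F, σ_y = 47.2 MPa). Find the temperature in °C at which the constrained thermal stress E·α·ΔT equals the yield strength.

α = 4.95×10⁻⁶/°F × 9/5 = 8.91×10⁻⁶/K.
E·α·ΔT = 47.20 MPa ⇒ ΔT = 47.20 / (68.10×10³ × 8.91×10⁻⁶) = 77.79 K.
T = 23.4 + 77.79 = 101.2 °C.

101 °C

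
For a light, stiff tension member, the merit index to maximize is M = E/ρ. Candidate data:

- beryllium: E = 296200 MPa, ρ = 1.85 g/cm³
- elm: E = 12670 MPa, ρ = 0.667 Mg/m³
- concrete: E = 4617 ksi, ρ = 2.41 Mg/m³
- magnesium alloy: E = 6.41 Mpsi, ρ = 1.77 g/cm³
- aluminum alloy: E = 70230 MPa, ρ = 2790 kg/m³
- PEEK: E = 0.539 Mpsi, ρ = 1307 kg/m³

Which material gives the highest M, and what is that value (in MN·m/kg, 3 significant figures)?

beryllium, M = 160 MN·m/kg

Convert each candidate to consistent units, then evaluate M:
  beryllium: E = 296.2 GPa, ρ = 1850 kg/m³
  elm: E = 12.67 GPa, ρ = 667.0 kg/m³
  concrete: E = 31.83 GPa, ρ = 2410 kg/m³
  magnesium alloy: E = 44.20 GPa, ρ = 1770 kg/m³
  aluminum alloy: E = 70.23 GPa, ρ = 2790 kg/m³
  PEEK: E = 3.716 GPa, ρ = 1307 kg/m³
  beryllium: M = 160 MN·m/kg
  aluminum alloy: M = 25.2 MN·m/kg
  magnesium alloy: M = 25.0 MN·m/kg
  elm: M = 19.0 MN·m/kg
  concrete: M = 13.2 MN·m/kg
  PEEK: M = 2.84 MN·m/kg
The maximum is for beryllium.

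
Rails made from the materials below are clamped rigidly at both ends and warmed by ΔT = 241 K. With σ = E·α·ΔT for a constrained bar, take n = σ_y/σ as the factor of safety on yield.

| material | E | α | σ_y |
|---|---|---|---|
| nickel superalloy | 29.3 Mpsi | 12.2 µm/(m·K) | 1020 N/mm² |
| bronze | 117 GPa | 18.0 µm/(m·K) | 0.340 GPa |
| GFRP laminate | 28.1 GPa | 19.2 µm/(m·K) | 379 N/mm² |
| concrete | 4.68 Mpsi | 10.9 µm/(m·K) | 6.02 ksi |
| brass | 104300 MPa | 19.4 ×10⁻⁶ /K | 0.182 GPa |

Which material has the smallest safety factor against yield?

In consistent units (E in GPa, α in ×10⁻⁶/K, σ_y in MPa):
  nickel superalloy: E = 202.0, α = 12.2, σ_y = 1020 → σ = 594 MPa, n = 1.72
  bronze: E = 117.0, α = 18.0, σ_y = 340.0 → σ = 508 MPa, n = 0.670
  GFRP laminate: E = 28.10, α = 19.2, σ_y = 379.0 → σ = 130 MPa, n = 2.91
  concrete: E = 32.27, α = 10.9, σ_y = 41.51 → σ = 84.8 MPa, n = 0.490
  brass: E = 104.3, α = 19.4, σ_y = 182.0 → σ = 488 MPa, n = 0.373
Brass has the lowest safety factor, n = 0.373.

brass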